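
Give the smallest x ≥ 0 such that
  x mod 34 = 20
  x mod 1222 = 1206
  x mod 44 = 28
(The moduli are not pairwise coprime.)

268824

gcd(34, 1222) = 2 and 2 | (1206 − 20), so the pair is consistent; merging gives x ≡ 19536 (mod 20774), where 20774 = lcm(34, 1222).
gcd(20774, 44) = 2 and 2 | (28 − 19536), so the pair is consistent; merging gives x ≡ 268824 (mod 457028), where 457028 = lcm(20774, 44).
The solution is unique modulo lcm(34, 1222, 44) = 457028.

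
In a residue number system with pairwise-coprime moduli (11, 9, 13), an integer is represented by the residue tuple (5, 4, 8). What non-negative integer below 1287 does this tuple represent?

From x ≡ 5 (mod 11) write x = 5 + 11t. Substituting into x ≡ 4 (mod 9) gives 11t ≡ 8 (mod 9), and since 2⁻¹ ≡ 5 (mod 9), t ≡ 4. Hence x ≡ 5 + 11·4 = 49 (mod 99).
From x ≡ 49 (mod 99) write x = 49 + 99t. Substituting into x ≡ 8 (mod 13) gives 99t ≡ 11 (mod 13), and since 8⁻¹ ≡ 5 (mod 13), t ≡ 3. Hence x ≡ 49 + 99·3 = 346 (mod 1287).

346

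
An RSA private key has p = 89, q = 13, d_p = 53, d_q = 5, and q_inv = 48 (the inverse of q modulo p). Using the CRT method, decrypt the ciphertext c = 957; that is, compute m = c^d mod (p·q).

372

m₁ = c^(d_p) mod p: c ≡ 67 (mod 89), and 67^53 mod 89 = 16.
m₂ = c^(d_q) mod q: c ≡ 8 (mod 13), and 8^5 mod 13 = 8.
h = q_inv·(m₁ − m₂) mod p = 48·(16 − 8) mod 89 = 28.
m = m₂ + h·q = 8 + 28·13 = 372.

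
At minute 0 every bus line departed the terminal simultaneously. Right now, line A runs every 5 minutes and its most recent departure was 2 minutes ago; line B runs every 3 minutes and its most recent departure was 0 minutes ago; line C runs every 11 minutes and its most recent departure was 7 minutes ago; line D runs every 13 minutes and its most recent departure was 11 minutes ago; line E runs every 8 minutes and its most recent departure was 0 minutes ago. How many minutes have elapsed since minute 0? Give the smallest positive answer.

1272

The moduli are pairwise coprime; N = 5·3·11·13·8 = 17160.
N/5 = 3432; 3432 ≡ 2 (mod 5); 2·3 ≡ 1, so inverse 3.
N/3 = 5720; 5720 ≡ 2 (mod 3); 2·2 ≡ 1, so inverse 2.
N/11 = 1560; 1560 ≡ 9 (mod 11); 9·5 ≡ 1, so inverse 5.
N/13 = 1320; 1320 ≡ 7 (mod 13); 7·2 ≡ 1, so inverse 2.
N/8 = 2145; 2145 ≡ 1 (mod 8), inverse 1.
t ≡ 2·3432·3 + 0·5720·2 + 7·1560·5 + 11·1320·2 + 0·2145·1 = 104232.
104232 mod 17160 = 1272.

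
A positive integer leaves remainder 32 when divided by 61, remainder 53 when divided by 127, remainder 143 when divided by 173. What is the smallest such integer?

613082

From x ≡ 32 (mod 61) write x = 32 + 61t. Substituting into x ≡ 53 (mod 127) gives 61t ≡ 21 (mod 127), and since 61⁻¹ ≡ 25 (mod 127), t ≡ 17. Hence x ≡ 32 + 61·17 = 1069 (mod 7747).
From x ≡ 1069 (mod 7747) write x = 1069 + 7747t. Substituting into x ≡ 143 (mod 173) gives 7747t ≡ 112 (mod 173), and since 135⁻¹ ≡ 132 (mod 173), t ≡ 79. Hence x ≡ 1069 + 7747·79 = 613082 (mod 1340231).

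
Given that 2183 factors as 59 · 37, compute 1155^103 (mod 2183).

288

Mod 59: 1155 ≡ 34; by Fermat, exponent reduces to 103 mod 58 = 45; 34^45 ≡ 52 (mod 59).
Mod 37: 1155 ≡ 8; by Fermat, exponent reduces to 103 mod 36 = 31; 8^31 ≡ 29 (mod 37).
Combine by CRT: x ≡ 52 (mod 59), x ≡ 29 (mod 37) ⇒ x ≡ 288 (mod 2183).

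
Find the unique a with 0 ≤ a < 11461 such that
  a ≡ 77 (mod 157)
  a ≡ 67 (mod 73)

Combine the congruences pairwise.
From a ≡ 77 (mod 157) write a = 77 + 157t. Substituting into a ≡ 67 (mod 73) gives 157t ≡ 63 (mod 73), and since 11⁻¹ ≡ 20 (mod 73), t ≡ 19. Hence a ≡ 77 + 157·19 = 3060 (mod 11461).

3060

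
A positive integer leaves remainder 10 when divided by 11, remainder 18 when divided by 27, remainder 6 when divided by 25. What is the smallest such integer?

The moduli are pairwise coprime; N = 11·27·25 = 7425.
N/11 = 675; 675 ≡ 4 (mod 11); 4·3 ≡ 1, so inverse 3.
N/27 = 275; 275 ≡ 5 (mod 27); 5·11 ≡ 1, so inverse 11.
N/25 = 297; 297 ≡ 22 (mod 25); 22·8 ≡ 1, so inverse 8.
x ≡ 10·675·3 + 18·275·11 + 6·297·8 = 88956.
88956 mod 7425 = 7281.

7281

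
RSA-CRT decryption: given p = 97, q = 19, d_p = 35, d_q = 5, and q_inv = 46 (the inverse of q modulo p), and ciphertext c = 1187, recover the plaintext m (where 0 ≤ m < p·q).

m₁ = c^(d_p) mod p: c ≡ 23 (mod 97), and 23^35 mod 97 = 40.
m₂ = c^(d_q) mod q: c ≡ 9 (mod 19), and 9^5 mod 19 = 16.
h = q_inv·(m₁ − m₂) mod p = 46·(40 − 16) mod 97 = 37.
m = m₂ + h·q = 16 + 37·19 = 719.

719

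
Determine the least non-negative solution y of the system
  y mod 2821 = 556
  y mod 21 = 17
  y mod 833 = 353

765047

gcd(2821, 21) = 7 and 7 | (17 − 556), so the pair is consistent; merging gives y ≡ 3377 (mod 8463), where 8463 = lcm(2821, 21).
gcd(8463, 833) = 7 and 7 | (353 − 3377), so the pair is consistent; merging gives y ≡ 765047 (mod 1007097), where 1007097 = lcm(8463, 833).
The solution is unique modulo lcm(2821, 21, 833) = 1007097.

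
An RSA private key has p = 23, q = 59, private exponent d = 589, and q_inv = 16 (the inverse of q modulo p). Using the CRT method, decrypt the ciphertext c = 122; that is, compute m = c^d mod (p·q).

d_p = d mod (p−1) = 589 mod 22 = 17; d_q = d mod (q−1) = 9.
m₁ = c^(d_p) mod p: c ≡ 7 (mod 23), and 7^17 mod 23 = 19.
m₂ = c^(d_q) mod q: c ≡ 4 (mod 59), and 4^9 mod 59 = 7.
h = q_inv·(m₁ − m₂) mod p = 16·(19 − 7) mod 23 = 8.
m = m₂ + h·q = 7 + 8·59 = 479.

479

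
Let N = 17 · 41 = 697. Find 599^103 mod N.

Mod 17: 599 ≡ 4; by Fermat, exponent reduces to 103 mod 16 = 7; 4^7 ≡ 13 (mod 17).
Mod 41: 599 ≡ 25; by Fermat, exponent reduces to 103 mod 40 = 23; 25^23 ≡ 4 (mod 41).
Combine by CRT: x ≡ 13 (mod 17), x ≡ 4 (mod 41) ⇒ x ≡ 455 (mod 697).

455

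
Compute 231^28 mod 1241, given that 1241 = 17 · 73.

Mod 17: 231 ≡ 10; by Fermat, exponent reduces to 28 mod 16 = 12; 10^12 ≡ 13 (mod 17).
Mod 73: 231 ≡ 12; 12^28 ≡ 32 (mod 73).
Combine by CRT: x ≡ 13 (mod 17), x ≡ 32 (mod 73) ⇒ x ≡ 251 (mod 1241).

251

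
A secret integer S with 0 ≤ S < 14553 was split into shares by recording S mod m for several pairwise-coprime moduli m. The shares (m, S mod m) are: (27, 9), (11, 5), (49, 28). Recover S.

4977

The moduli are pairwise coprime; N = 27·11·49 = 14553.
N/27 = 539; 539 ≡ 26 (mod 27); 26·26 ≡ 1, so inverse 26.
N/11 = 1323; 1323 ≡ 3 (mod 11); 3·4 ≡ 1, so inverse 4.
N/49 = 297; 297 ≡ 3 (mod 49); 3·33 ≡ 1, so inverse 33.
S ≡ 9·539·26 + 5·1323·4 + 28·297·33 = 427014.
427014 mod 14553 = 4977.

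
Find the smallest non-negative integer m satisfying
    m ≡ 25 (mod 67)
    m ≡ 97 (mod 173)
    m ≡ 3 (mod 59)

427753

The moduli are pairwise coprime; N = 67·173·59 = 683869.
N/67 = 10207; 10207 ≡ 23 (mod 67); 23·35 ≡ 1, so inverse 35.
N/173 = 3953; 3953 ≡ 147 (mod 173); 147·153 ≡ 1, so inverse 153.
N/59 = 11591; 11591 ≡ 27 (mod 59); 27·35 ≡ 1, so inverse 35.
m ≡ 25·10207·35 + 97·3953·153 + 3·11591·35 = 68814653.
68814653 mod 683869 = 427753.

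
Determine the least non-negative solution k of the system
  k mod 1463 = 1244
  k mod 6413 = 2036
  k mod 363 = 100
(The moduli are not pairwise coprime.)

Combine the congruences pairwise.
gcd(1463, 6413) = 11 and 11 | (2036 − 1244), so the pair is consistent; merging gives k ≡ 444533 (mod 852929), where 852929 = lcm(1463, 6413).
gcd(852929, 363) = 121 and 121 | (100 − 444533), so the pair is consistent; merging gives k ≡ 1297462 (mod 2558787), where 2558787 = lcm(852929, 363).
The solution is unique modulo lcm(1463, 6413, 363) = 2558787.

1297462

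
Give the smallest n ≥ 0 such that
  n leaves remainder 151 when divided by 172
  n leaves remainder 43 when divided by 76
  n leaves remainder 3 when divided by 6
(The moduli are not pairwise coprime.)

7719

gcd(172, 76) = 4 and 4 | (43 − 151), so the pair is consistent; merging gives n ≡ 1183 (mod 3268), where 3268 = lcm(172, 76).
gcd(3268, 6) = 2 and 2 | (3 − 1183), so the pair is consistent; merging gives n ≡ 7719 (mod 9804), where 9804 = lcm(3268, 6).
The solution is unique modulo lcm(172, 76, 6) = 9804.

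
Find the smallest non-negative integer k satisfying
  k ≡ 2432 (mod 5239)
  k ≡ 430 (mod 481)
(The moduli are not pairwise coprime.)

107212

gcd(5239, 481) = 13 and 13 | (430 − 2432), so the pair is consistent; merging gives k ≡ 107212 (mod 193843), where 193843 = lcm(5239, 481).
The solution is unique modulo lcm(5239, 481) = 193843.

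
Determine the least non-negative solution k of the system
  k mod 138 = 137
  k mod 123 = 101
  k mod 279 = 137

gcd(138, 123) = 3 and 3 | (101 − 137), so the pair is consistent; merging gives k ≡ 2069 (mod 5658), where 5658 = lcm(138, 123).
gcd(5658, 279) = 3 and 3 | (137 − 2069), so the pair is consistent; merging gives k ≡ 64307 (mod 526194), where 526194 = lcm(5658, 279).
The solution is unique modulo lcm(138, 123, 279) = 526194.

64307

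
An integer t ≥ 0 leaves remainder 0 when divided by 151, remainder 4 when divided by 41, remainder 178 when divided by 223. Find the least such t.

997657

Combine the congruences pairwise.
From t ≡ 0 (mod 151) write t = 0 + 151s. Substituting into t ≡ 4 (mod 41) gives 151s ≡ 4 (mod 41), and since 28⁻¹ ≡ 22 (mod 41), s ≡ 6. Hence t ≡ 0 + 151·6 = 906 (mod 6191).
From t ≡ 906 (mod 6191) write t = 906 + 6191s. Substituting into t ≡ 178 (mod 223) gives 6191s ≡ 164 (mod 223), and since 170⁻¹ ≡ 122 (mod 223), s ≡ 161. Hence t ≡ 906 + 6191·161 = 997657 (mod 1380593).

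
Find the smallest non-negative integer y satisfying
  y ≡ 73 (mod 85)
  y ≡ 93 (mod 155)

Combine the congruences pairwise.
gcd(85, 155) = 5 and 5 | (93 − 73), so the pair is consistent; merging gives y ≡ 1178 (mod 2635), where 2635 = lcm(85, 155).
The solution is unique modulo lcm(85, 155) = 2635.

1178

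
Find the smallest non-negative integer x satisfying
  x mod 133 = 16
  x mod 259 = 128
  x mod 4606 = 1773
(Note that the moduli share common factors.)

1692175

Combine the congruences pairwise.
gcd(133, 259) = 7 and 7 | (128 − 16), so the pair is consistent; merging gives x ≡ 4272 (mod 4921), where 4921 = lcm(133, 259).
gcd(4921, 4606) = 7 and 7 | (1773 − 4272), so the pair is consistent; merging gives x ≡ 1692175 (mod 3238018), where 3238018 = lcm(4921, 4606).
The solution is unique modulo lcm(133, 259, 4606) = 3238018.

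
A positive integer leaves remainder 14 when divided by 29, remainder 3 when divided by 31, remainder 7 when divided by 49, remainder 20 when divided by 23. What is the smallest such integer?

711732

Combine the congruences pairwise.
From x ≡ 14 (mod 29) write x = 14 + 29t. Substituting into x ≡ 3 (mod 31) gives 29t ≡ 20 (mod 31), and since 29⁻¹ ≡ 15 (mod 31), t ≡ 21. Hence x ≡ 14 + 29·21 = 623 (mod 899).
From x ≡ 623 (mod 899) write x = 623 + 899t. Substituting into x ≡ 7 (mod 49) gives 899t ≡ 21 (mod 49), and since 17⁻¹ ≡ 26 (mod 49), t ≡ 7. Hence x ≡ 623 + 899·7 = 6916 (mod 44051).
From x ≡ 6916 (mod 44051) write x = 6916 + 44051t. Substituting into x ≡ 20 (mod 23) gives 44051t ≡ 4 (mod 23), and since 6⁻¹ ≡ 4 (mod 23), t ≡ 16. Hence x ≡ 6916 + 44051·16 = 711732 (mod 1013173).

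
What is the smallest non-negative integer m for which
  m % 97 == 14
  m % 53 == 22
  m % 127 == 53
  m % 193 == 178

From m ≡ 14 (mod 97) write m = 14 + 97t. Substituting into m ≡ 22 (mod 53) gives 97t ≡ 8 (mod 53), and since 44⁻¹ ≡ 47 (mod 53), t ≡ 5. Hence m ≡ 14 + 97·5 = 499 (mod 5141).
From m ≡ 499 (mod 5141) write m = 499 + 5141t. Substituting into m ≡ 53 (mod 127) gives 5141t ≡ 62 (mod 127), and since 61⁻¹ ≡ 25 (mod 127), t ≡ 26. Hence m ≡ 499 + 5141·26 = 134165 (mod 652907).
From m ≡ 134165 (mod 652907) write m = 134165 + 652907t. Substituting into m ≡ 178 (mod 193) gives 652907t ≡ 148 (mod 193), and since 181⁻¹ ≡ 16 (mod 193), t ≡ 52. Hence m ≡ 134165 + 652907·52 = 34085329 (mod 126011051).

34085329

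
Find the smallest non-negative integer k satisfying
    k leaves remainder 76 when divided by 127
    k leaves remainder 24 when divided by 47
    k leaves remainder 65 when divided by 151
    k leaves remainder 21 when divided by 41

590626

The moduli are pairwise coprime; N = 127·47·151·41 = 36954079.
N/127 = 290977; 290977 ≡ 20 (mod 127); 20·108 ≡ 1, so inverse 108.
N/47 = 786257; 786257 ≡ 41 (mod 47); 41·39 ≡ 1, so inverse 39.
N/151 = 244729; 244729 ≡ 109 (mod 151); 109·133 ≡ 1, so inverse 133.
N/41 = 901319; 901319 ≡ 16 (mod 41); 16·18 ≡ 1, so inverse 18.
k ≡ 76·290977·108 + 24·786257·39 + 65·244729·133 + 21·901319·18 = 5580656555.
5580656555 mod 36954079 = 590626.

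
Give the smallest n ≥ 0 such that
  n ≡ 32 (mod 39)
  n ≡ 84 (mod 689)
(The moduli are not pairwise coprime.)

773

Combine the congruences pairwise.
gcd(39, 689) = 13 and 13 | (84 − 32), so the pair is consistent; merging gives n ≡ 773 (mod 2067), where 2067 = lcm(39, 689).
The solution is unique modulo lcm(39, 689) = 2067.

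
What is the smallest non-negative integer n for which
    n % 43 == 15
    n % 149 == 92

5605

Combine the congruences pairwise.
From n ≡ 15 (mod 43) write n = 15 + 43t. Substituting into n ≡ 92 (mod 149) gives 43t ≡ 77 (mod 149), and since 43⁻¹ ≡ 52 (mod 149), t ≡ 130. Hence n ≡ 15 + 43·130 = 5605 (mod 6407).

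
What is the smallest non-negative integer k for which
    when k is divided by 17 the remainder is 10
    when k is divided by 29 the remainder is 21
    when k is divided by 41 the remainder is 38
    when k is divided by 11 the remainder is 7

162972

The moduli are pairwise coprime; N = 17·29·41·11 = 222343.
N/17 = 13079; 13079 ≡ 6 (mod 17); 6·3 ≡ 1, so inverse 3.
N/29 = 7667; 7667 ≡ 11 (mod 29); 11·8 ≡ 1, so inverse 8.
N/41 = 5423; 5423 ≡ 11 (mod 41); 11·15 ≡ 1, so inverse 15.
N/11 = 20213; 20213 ≡ 6 (mod 11); 6·2 ≡ 1, so inverse 2.
k ≡ 10·13079·3 + 21·7667·8 + 38·5423·15 + 7·20213·2 = 5054518.
5054518 mod 222343 = 162972.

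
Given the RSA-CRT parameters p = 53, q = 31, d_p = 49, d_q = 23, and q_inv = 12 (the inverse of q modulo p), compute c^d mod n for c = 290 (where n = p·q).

1097

m₁ = c^(d_p) mod p: c ≡ 25 (mod 53), and 25^49 mod 53 = 37.
m₂ = c^(d_q) mod q: c ≡ 11 (mod 31), and 11^23 mod 31 = 12.
h = q_inv·(m₁ − m₂) mod p = 12·(37 − 12) mod 53 = 35.
m = m₂ + h·q = 12 + 35·31 = 1097.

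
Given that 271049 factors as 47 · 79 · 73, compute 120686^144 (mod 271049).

98916

Mod 47: 120686 ≡ 37; by Fermat, exponent reduces to 144 mod 46 = 6; 37^6 ≡ 28 (mod 47).
Mod 79: 120686 ≡ 53; by Fermat, exponent reduces to 144 mod 78 = 66; 53^66 ≡ 8 (mod 79).
Mod 73: 120686 ≡ 17; since 72 | 144, by Fermat 17^144 ≡ 1 (mod 73).
Combine by CRT: x ≡ 28 (mod 47), x ≡ 8 (mod 79), x ≡ 1 (mod 73) ⇒ x ≡ 98916 (mod 271049).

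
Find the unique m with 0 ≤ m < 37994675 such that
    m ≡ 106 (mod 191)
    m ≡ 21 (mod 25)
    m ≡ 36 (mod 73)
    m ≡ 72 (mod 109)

20043646

The moduli are pairwise coprime; N = 191·25·73·109 = 37994675.
N/191 = 198925; 198925 ≡ 94 (mod 191); 94·63 ≡ 1, so inverse 63.
N/25 = 1519787; 1519787 ≡ 12 (mod 25); 12·23 ≡ 1, so inverse 23.
N/73 = 520475; 520475 ≡ 58 (mod 73); 58·34 ≡ 1, so inverse 34.
N/109 = 348575; 348575 ≡ 102 (mod 109); 102·31 ≡ 1, so inverse 31.
m ≡ 106·198925·63 + 21·1519787·23 + 36·520475·34 + 72·348575·31 = 3477559071.
3477559071 mod 37994675 = 20043646.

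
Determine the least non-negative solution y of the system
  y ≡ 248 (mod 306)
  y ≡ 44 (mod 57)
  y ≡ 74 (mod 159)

gcd(306, 57) = 3 and 3 | (44 − 248), so the pair is consistent; merging gives y ≡ 3920 (mod 5814), where 5814 = lcm(306, 57).
gcd(5814, 159) = 3 and 3 | (74 − 3920), so the pair is consistent; merging gives y ≡ 207410 (mod 308142), where 308142 = lcm(5814, 159).
The solution is unique modulo lcm(306, 57, 159) = 308142.

207410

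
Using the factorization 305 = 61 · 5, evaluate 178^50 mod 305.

Mod 61: 178 ≡ 56; 56^50 ≡ 47 (mod 61).
Mod 5: 178 ≡ 3; by Fermat, exponent reduces to 50 mod 4 = 2; 3^2 ≡ 4 (mod 5).
Combine by CRT: x ≡ 47 (mod 61), x ≡ 4 (mod 5) ⇒ x ≡ 169 (mod 305).

169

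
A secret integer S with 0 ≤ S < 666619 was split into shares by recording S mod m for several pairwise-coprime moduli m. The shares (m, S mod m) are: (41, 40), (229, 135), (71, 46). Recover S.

The moduli are pairwise coprime; N = 41·229·71 = 666619.
N/41 = 16259; 16259 ≡ 23 (mod 41); 23·25 ≡ 1, so inverse 25.
N/229 = 2911; 2911 ≡ 163 (mod 229); 163·170 ≡ 1, so inverse 170.
N/71 = 9389; 9389 ≡ 17 (mod 71); 17·46 ≡ 1, so inverse 46.
S ≡ 40·16259·25 + 135·2911·170 + 46·9389·46 = 102933574.
102933574 mod 666619 = 274248.

274248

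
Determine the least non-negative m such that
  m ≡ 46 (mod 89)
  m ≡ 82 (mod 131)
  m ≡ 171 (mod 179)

Combine the congruences pairwise.
From m ≡ 46 (mod 89) write m = 46 + 89t. Substituting into m ≡ 82 (mod 131) gives 89t ≡ 36 (mod 131), and since 89⁻¹ ≡ 53 (mod 131), t ≡ 74. Hence m ≡ 46 + 89·74 = 6632 (mod 11659).
From m ≡ 6632 (mod 11659) write m = 6632 + 11659t. Substituting into m ≡ 171 (mod 179) gives 11659t ≡ 162 (mod 179), and since 24⁻¹ ≡ 97 (mod 179), t ≡ 141. Hence m ≡ 6632 + 11659·141 = 1650551 (mod 2086961).

1650551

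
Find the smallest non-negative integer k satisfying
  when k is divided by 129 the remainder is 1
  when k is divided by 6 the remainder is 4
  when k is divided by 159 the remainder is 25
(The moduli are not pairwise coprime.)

Combine the congruences pairwise.
gcd(129, 6) = 3 and 3 | (4 − 1), so the pair is consistent; merging gives k ≡ 130 (mod 258), where 258 = lcm(129, 6).
gcd(258, 159) = 3 and 3 | (25 − 130), so the pair is consistent; merging gives k ≡ 4000 (mod 13674), where 13674 = lcm(258, 159).
The solution is unique modulo lcm(129, 6, 159) = 13674.

4000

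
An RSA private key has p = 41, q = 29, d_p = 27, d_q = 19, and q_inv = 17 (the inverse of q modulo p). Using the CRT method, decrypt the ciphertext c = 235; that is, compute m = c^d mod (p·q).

m₁ = c^(d_p) mod p: c ≡ 30 (mod 41), and 30^27 mod 41 = 35.
m₂ = c^(d_q) mod q: c ≡ 3 (mod 29), and 3^19 mod 29 = 18.
h = q_inv·(m₁ − m₂) mod p = 17·(35 − 18) mod 41 = 2.
m = m₂ + h·q = 18 + 2·29 = 76.

76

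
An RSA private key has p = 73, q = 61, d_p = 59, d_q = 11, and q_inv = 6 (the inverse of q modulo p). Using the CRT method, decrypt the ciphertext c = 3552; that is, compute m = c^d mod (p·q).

m₁ = c^(d_p) mod p: c ≡ 48 (mod 73), and 48^59 mod 73 = 50.
m₂ = c^(d_q) mod q: c ≡ 14 (mod 61), and 14^11 mod 61 = 48.
h = q_inv·(m₁ − m₂) mod p = 6·(50 − 48) mod 73 = 12.
m = m₂ + h·q = 48 + 12·61 = 780.

780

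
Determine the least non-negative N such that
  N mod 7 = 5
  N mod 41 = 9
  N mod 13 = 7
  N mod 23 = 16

The moduli are pairwise coprime; M = 7·41·13·23 = 85813.
M/7 = 12259; 12259 ≡ 2 (mod 7); 2·4 ≡ 1, so inverse 4.
M/41 = 2093; 2093 ≡ 2 (mod 41); 2·21 ≡ 1, so inverse 21.
M/13 = 6601; 6601 ≡ 10 (mod 13); 10·4 ≡ 1, so inverse 4.
M/23 = 3731; 3731 ≡ 5 (mod 23); 5·14 ≡ 1, so inverse 14.
N ≡ 5·12259·4 + 9·2093·21 + 7·6601·4 + 16·3731·14 = 1661329.
1661329 mod 85813 = 30882.

30882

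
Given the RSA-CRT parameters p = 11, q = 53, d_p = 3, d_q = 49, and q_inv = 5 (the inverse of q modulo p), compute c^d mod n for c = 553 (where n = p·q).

500

m₁ = c^(d_p) mod p: c ≡ 3 (mod 11), and 3^3 mod 11 = 5.
m₂ = c^(d_q) mod q: c ≡ 23 (mod 53), and 23^49 mod 53 = 23.
h = q_inv·(m₁ − m₂) mod p = 5·(5 − 23) mod 11 = 9.
m = m₂ + h·q = 23 + 9·53 = 500.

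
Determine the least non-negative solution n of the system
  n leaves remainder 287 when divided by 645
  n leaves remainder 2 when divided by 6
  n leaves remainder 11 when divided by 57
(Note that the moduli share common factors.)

gcd(645, 6) = 3 and 3 | (2 − 287), so the pair is consistent; merging gives n ≡ 932 (mod 1290), where 1290 = lcm(645, 6).
gcd(1290, 57) = 3 and 3 | (11 − 932), so the pair is consistent; merging gives n ≡ 18992 (mod 24510), where 24510 = lcm(1290, 57).
The solution is unique modulo lcm(645, 6, 57) = 24510.

18992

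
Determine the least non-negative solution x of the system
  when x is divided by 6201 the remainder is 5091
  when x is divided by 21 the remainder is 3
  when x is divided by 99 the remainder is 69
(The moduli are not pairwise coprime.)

85704

gcd(6201, 21) = 3 and 3 | (3 − 5091), so the pair is consistent; merging gives x ≡ 42297 (mod 43407), where 43407 = lcm(6201, 21).
gcd(43407, 99) = 9 and 9 | (69 − 42297), so the pair is consistent; merging gives x ≡ 85704 (mod 477477), where 477477 = lcm(43407, 99).
The solution is unique modulo lcm(6201, 21, 99) = 477477.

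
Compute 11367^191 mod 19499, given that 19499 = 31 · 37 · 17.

Mod 31: 11367 ≡ 21; by Fermat, exponent reduces to 191 mod 30 = 11; 21^11 ≡ 12 (mod 31).
Mod 37: 11367 ≡ 8; by Fermat, exponent reduces to 191 mod 36 = 11; 8^11 ≡ 14 (mod 37).
Mod 17: 11367 ≡ 11; by Fermat, exponent reduces to 191 mod 16 = 15; 11^15 ≡ 14 (mod 17).
Combine by CRT: x ≡ 12 (mod 31), x ≡ 14 (mod 37), x ≡ 14 (mod 17) ⇒ x ≡ 10707 (mod 19499).

10707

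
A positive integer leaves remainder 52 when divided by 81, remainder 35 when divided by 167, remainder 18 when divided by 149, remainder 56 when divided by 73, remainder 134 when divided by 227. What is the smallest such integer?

21442238080

The moduli are pairwise coprime; N = 81·167·149·73·227 = 33399231633.
N/81 = 412336193; 412336193 ≡ 23 (mod 81); 23·74 ≡ 1, so inverse 74.
N/167 = 199995399; 199995399 ≡ 40 (mod 167); 40·71 ≡ 1, so inverse 71.
N/149 = 224155917; 224155917 ≡ 19 (mod 149); 19·102 ≡ 1, so inverse 102.
N/73 = 457523721; 457523721 ≡ 17 (mod 73); 17·43 ≡ 1, so inverse 43.
N/227 = 147133179; 147133179 ≡ 178 (mod 227); 178·88 ≡ 1, so inverse 88.
m ≡ 52·412336193·74 + 35·199995399·71 + 18·224155917·102 + 56·457523721·43 + 134·147133179·88 = 5331920067727.
5331920067727 mod 33399231633 = 21442238080.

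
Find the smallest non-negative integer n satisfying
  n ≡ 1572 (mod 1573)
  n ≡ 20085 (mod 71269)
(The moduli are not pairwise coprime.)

305161

gcd(1573, 71269) = 121 and 121 | (20085 − 1572), so the pair is consistent; merging gives n ≡ 305161 (mod 926497), where 926497 = lcm(1573, 71269).
The solution is unique modulo lcm(1573, 71269) = 926497.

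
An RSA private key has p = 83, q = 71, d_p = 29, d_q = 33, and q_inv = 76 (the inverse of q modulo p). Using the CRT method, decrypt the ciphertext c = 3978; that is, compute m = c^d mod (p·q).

m₁ = c^(d_p) mod p: c ≡ 77 (mod 83), and 77^29 mod 83 = 44.
m₂ = c^(d_q) mod q: c ≡ 2 (mod 71), and 2^33 mod 71 = 18.
h = q_inv·(m₁ − m₂) mod p = 76·(44 − 18) mod 83 = 67.
m = m₂ + h·q = 18 + 67·71 = 4775.

4775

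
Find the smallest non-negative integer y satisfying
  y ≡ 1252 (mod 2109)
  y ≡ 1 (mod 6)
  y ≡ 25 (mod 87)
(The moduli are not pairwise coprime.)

Combine the congruences pairwise.
gcd(2109, 6) = 3 and 3 | (1 − 1252), so the pair is consistent; merging gives y ≡ 3361 (mod 4218), where 4218 = lcm(2109, 6).
gcd(4218, 87) = 3 and 3 | (25 − 3361), so the pair is consistent; merging gives y ≡ 87721 (mod 122322), where 122322 = lcm(4218, 87).
The solution is unique modulo lcm(2109, 6, 87) = 122322.

87721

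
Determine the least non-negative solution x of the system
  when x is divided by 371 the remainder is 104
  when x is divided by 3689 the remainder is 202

147762

gcd(371, 3689) = 7 and 7 | (202 − 104), so the pair is consistent; merging gives x ≡ 147762 (mod 195517), where 195517 = lcm(371, 3689).
The solution is unique modulo lcm(371, 3689) = 195517.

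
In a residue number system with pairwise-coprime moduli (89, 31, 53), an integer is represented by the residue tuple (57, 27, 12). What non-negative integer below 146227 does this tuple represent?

The moduli are pairwise coprime; N = 89·31·53 = 146227.
N/89 = 1643; 1643 ≡ 41 (mod 89); 41·76 ≡ 1, so inverse 76.
N/31 = 4717; 4717 ≡ 5 (mod 31); 5·25 ≡ 1, so inverse 25.
N/53 = 2759; 2759 ≡ 3 (mod 53); 3·18 ≡ 1, so inverse 18.
x ≡ 57·1643·76 + 27·4717·25 + 12·2759·18 = 10897395.
10897395 mod 146227 = 76597.

76597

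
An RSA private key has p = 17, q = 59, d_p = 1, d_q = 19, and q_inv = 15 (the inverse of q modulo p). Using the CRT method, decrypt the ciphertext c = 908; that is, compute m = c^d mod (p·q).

24

m₁ = c^(d_p) mod p: c ≡ 7 (mod 17), and 7^1 mod 17 = 7.
m₂ = c^(d_q) mod q: c ≡ 23 (mod 59), and 23^19 mod 59 = 24.
h = q_inv·(m₁ − m₂) mod p = 15·(7 − 24) mod 17 = 0.
m = m₂ + h·q = 24 + 0·59 = 24.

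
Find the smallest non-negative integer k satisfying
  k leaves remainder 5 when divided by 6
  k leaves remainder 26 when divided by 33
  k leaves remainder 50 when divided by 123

gcd(6, 33) = 3 and 3 | (26 − 5), so the pair is consistent; merging gives k ≡ 59 (mod 66), where 66 = lcm(6, 33).
gcd(66, 123) = 3 and 3 | (50 − 59), so the pair is consistent; merging gives k ≡ 2633 (mod 2706), where 2706 = lcm(66, 123).
The solution is unique modulo lcm(6, 33, 123) = 2706.

2633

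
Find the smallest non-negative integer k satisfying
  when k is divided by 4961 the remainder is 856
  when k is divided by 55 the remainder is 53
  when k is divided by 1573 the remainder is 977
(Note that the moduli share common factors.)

35583

Combine the congruences pairwise.
gcd(4961, 55) = 11 and 11 | (53 − 856), so the pair is consistent; merging gives k ≡ 10778 (mod 24805), where 24805 = lcm(4961, 55).
gcd(24805, 1573) = 121 and 121 | (977 − 10778), so the pair is consistent; merging gives k ≡ 35583 (mod 322465), where 322465 = lcm(24805, 1573).
The solution is unique modulo lcm(4961, 55, 1573) = 322465.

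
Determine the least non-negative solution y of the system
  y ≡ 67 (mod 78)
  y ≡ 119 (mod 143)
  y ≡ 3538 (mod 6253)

322441

Combine the congruences pairwise.
gcd(78, 143) = 13 and 13 | (119 − 67), so the pair is consistent; merging gives y ≡ 691 (mod 858), where 858 = lcm(78, 143).
gcd(858, 6253) = 13 and 13 | (3538 − 691), so the pair is consistent; merging gives y ≡ 322441 (mod 412698), where 412698 = lcm(858, 6253).
The solution is unique modulo lcm(78, 143, 6253) = 412698.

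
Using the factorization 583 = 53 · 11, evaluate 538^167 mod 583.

Mod 53: 538 ≡ 8; by Fermat, exponent reduces to 167 mod 52 = 11; 8^11 ≡ 31 (mod 53).
Mod 11: 538 ≡ 10; by Fermat, exponent reduces to 167 mod 10 = 7; 10^7 ≡ 10 (mod 11).
Combine by CRT: x ≡ 31 (mod 53), x ≡ 10 (mod 11) ⇒ x ≡ 296 (mod 583).

296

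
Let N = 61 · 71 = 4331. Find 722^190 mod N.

Mod 61: 722 ≡ 51; by Fermat, exponent reduces to 190 mod 60 = 10; 51^10 ≡ 14 (mod 61).
Mod 71: 722 ≡ 12; by Fermat, exponent reduces to 190 mod 70 = 50; 12^50 ≡ 45 (mod 71).
Combine by CRT: x ≡ 14 (mod 61), x ≡ 45 (mod 71) ⇒ x ≡ 258 (mod 4331).

258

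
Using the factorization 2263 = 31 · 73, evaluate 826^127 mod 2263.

1072

Mod 31: 826 ≡ 20; by Fermat, exponent reduces to 127 mod 30 = 7; 20^7 ≡ 18 (mod 31).
Mod 73: 826 ≡ 23; by Fermat, exponent reduces to 127 mod 72 = 55; 23^55 ≡ 50 (mod 73).
Combine by CRT: x ≡ 18 (mod 31), x ≡ 50 (mod 73) ⇒ x ≡ 1072 (mod 2263).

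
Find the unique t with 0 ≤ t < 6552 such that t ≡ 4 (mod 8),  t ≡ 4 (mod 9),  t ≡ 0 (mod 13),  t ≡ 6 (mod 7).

4108

The moduli are pairwise coprime; N = 8·9·13·7 = 6552.
N/8 = 819; 819 ≡ 3 (mod 8); 3·3 ≡ 1, so inverse 3.
N/9 = 728; 728 ≡ 8 (mod 9); 8·8 ≡ 1, so inverse 8.
N/13 = 504; 504 ≡ 10 (mod 13); 10·4 ≡ 1, so inverse 4.
N/7 = 936; 936 ≡ 5 (mod 7); 5·3 ≡ 1, so inverse 3.
t ≡ 4·819·3 + 4·728·8 + 0·504·4 + 6·936·3 = 49972.
49972 mod 6552 = 4108.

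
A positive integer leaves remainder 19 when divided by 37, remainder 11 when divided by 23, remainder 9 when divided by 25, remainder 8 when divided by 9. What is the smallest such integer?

From a ≡ 19 (mod 37) write a = 19 + 37t. Substituting into a ≡ 11 (mod 23) gives 37t ≡ 15 (mod 23), and since 14⁻¹ ≡ 5 (mod 23), t ≡ 6. Hence a ≡ 19 + 37·6 = 241 (mod 851).
From a ≡ 241 (mod 851) write a = 241 + 851t. Substituting into a ≡ 9 (mod 25) gives 851t ≡ 18 (mod 25), and since 1⁻¹ ≡ 1 (mod 25), t ≡ 18. Hence a ≡ 241 + 851·18 = 15559 (mod 21275).
From a ≡ 15559 (mod 21275) write a = 15559 + 21275t. Substituting into a ≡ 8 (mod 9) gives 21275t ≡ 1 (mod 9), and since 8⁻¹ ≡ 8 (mod 9), t ≡ 8. Hence a ≡ 15559 + 21275·8 = 185759 (mod 191475).

185759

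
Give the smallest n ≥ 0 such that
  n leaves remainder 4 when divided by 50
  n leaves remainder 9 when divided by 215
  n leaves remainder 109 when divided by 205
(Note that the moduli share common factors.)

Combine the congruences pairwise.
gcd(50, 215) = 5 and 5 | (9 − 4), so the pair is consistent; merging gives n ≡ 654 (mod 2150), where 2150 = lcm(50, 215).
gcd(2150, 205) = 5 and 5 | (109 − 654), so the pair is consistent; merging gives n ≡ 28604 (mod 88150), where 88150 = lcm(2150, 205).
The solution is unique modulo lcm(50, 215, 205) = 88150.

28604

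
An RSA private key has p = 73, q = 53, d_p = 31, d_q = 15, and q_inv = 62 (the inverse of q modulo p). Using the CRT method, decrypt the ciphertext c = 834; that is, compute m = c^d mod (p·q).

m₁ = c^(d_p) mod p: c ≡ 31 (mod 73), and 31^31 mod 73 = 53.
m₂ = c^(d_q) mod q: c ≡ 39 (mod 53), and 39^15 mod 53 = 50.
h = q_inv·(m₁ − m₂) mod p = 62·(53 − 50) mod 73 = 40.
m = m₂ + h·q = 50 + 40·53 = 2170.

2170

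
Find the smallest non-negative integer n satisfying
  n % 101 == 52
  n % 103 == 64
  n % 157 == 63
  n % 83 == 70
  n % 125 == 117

11887580367

The moduli are pairwise coprime; M = 101·103·157·83·125 = 16945186625.
M/101 = 167774125; 167774125 ≡ 96 (mod 101); 96·20 ≡ 1, so inverse 20.
M/103 = 164516375; 164516375 ≡ 37 (mod 103); 37·39 ≡ 1, so inverse 39.
M/157 = 107931125; 107931125 ≡ 62 (mod 157); 62·38 ≡ 1, so inverse 38.
M/83 = 204158875; 204158875 ≡ 40 (mod 83); 40·27 ≡ 1, so inverse 27.
M/125 = 135561493; 135561493 ≡ 118 (mod 125); 118·107 ≡ 1, so inverse 107.
n ≡ 52·167774125·20 + 64·164516375·39 + 63·107931125·38 + 70·204158875·27 + 117·135561493·107 = 2926459679867.
2926459679867 mod 16945186625 = 11887580367.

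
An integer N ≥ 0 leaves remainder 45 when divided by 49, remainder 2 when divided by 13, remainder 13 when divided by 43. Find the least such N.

The moduli are pairwise coprime; M = 49·13·43 = 27391.
M/49 = 559; 559 ≡ 20 (mod 49); 20·27 ≡ 1, so inverse 27.
M/13 = 2107; 2107 ≡ 1 (mod 13), inverse 1.
M/43 = 637; 637 ≡ 35 (mod 43); 35·16 ≡ 1, so inverse 16.
N ≡ 45·559·27 + 2·2107·1 + 13·637·16 = 815895.
815895 mod 27391 = 21556.

21556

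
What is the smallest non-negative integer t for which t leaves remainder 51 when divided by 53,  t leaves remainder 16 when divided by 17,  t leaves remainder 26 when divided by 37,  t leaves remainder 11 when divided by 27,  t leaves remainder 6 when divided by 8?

From t ≡ 51 (mod 53) write t = 51 + 53s. Substituting into t ≡ 16 (mod 17) gives 53s ≡ 16 (mod 17), and since 2⁻¹ ≡ 9 (mod 17), s ≡ 8. Hence t ≡ 51 + 53·8 = 475 (mod 901).
From t ≡ 475 (mod 901) write t = 475 + 901s. Substituting into t ≡ 26 (mod 37) gives 901s ≡ 32 (mod 37), and since 13⁻¹ ≡ 20 (mod 37), s ≡ 11. Hence t ≡ 475 + 901·11 = 10386 (mod 33337).
From t ≡ 10386 (mod 33337) write t = 10386 + 33337s. Substituting into t ≡ 11 (mod 27) gives 33337s ≡ 20 (mod 27), and since 19⁻¹ ≡ 10 (mod 27), s ≡ 11. Hence t ≡ 10386 + 33337·11 = 377093 (mod 900099).
From t ≡ 377093 (mod 900099) write t = 377093 + 900099s. Substituting into t ≡ 6 (mod 8) gives 900099s ≡ 1 (mod 8), and since 3⁻¹ ≡ 3 (mod 8), s ≡ 3. Hence t ≡ 377093 + 900099·3 = 3077390 (mod 7200792).

3077390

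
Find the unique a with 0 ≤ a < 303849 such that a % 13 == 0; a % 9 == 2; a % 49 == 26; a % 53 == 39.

42068

Combine the congruences pairwise.
From a ≡ 0 (mod 13) write a = 0 + 13t. Substituting into a ≡ 2 (mod 9) gives 13t ≡ 2 (mod 9), and since 4⁻¹ ≡ 7 (mod 9), t ≡ 5. Hence a ≡ 0 + 13·5 = 65 (mod 117).
From a ≡ 65 (mod 117) write a = 65 + 117t. Substituting into a ≡ 26 (mod 49) gives 117t ≡ 10 (mod 49), and since 19⁻¹ ≡ 31 (mod 49), t ≡ 16. Hence a ≡ 65 + 117·16 = 1937 (mod 5733).
From a ≡ 1937 (mod 5733) write a = 1937 + 5733t. Substituting into a ≡ 39 (mod 53) gives 5733t ≡ 10 (mod 53), and since 9⁻¹ ≡ 6 (mod 53), t ≡ 7. Hence a ≡ 1937 + 5733·7 = 42068 (mod 303849).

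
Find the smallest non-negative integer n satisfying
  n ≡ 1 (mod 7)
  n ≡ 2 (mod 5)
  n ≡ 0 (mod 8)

232

From n ≡ 1 (mod 7) write n = 1 + 7t. Substituting into n ≡ 2 (mod 5) gives 7t ≡ 1 (mod 5), and since 2⁻¹ ≡ 3 (mod 5), t ≡ 3. Hence n ≡ 1 + 7·3 = 22 (mod 35).
From n ≡ 22 (mod 35) write n = 22 + 35t. Substituting into n ≡ 0 (mod 8) gives 35t ≡ 2 (mod 8), and since 3⁻¹ ≡ 3 (mod 8), t ≡ 6. Hence n ≡ 22 + 35·6 = 232 (mod 280).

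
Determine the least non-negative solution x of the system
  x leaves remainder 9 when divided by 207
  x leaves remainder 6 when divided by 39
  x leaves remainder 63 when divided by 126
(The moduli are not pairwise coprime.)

Combine the congruences pairwise.
gcd(207, 39) = 3 and 3 | (6 − 9), so the pair is consistent; merging gives x ≡ 630 (mod 2691), where 2691 = lcm(207, 39).
gcd(2691, 126) = 9 and 9 | (63 − 630), so the pair is consistent; merging gives x ≡ 19467 (mod 37674), where 37674 = lcm(2691, 126).
The solution is unique modulo lcm(207, 39, 126) = 37674.

19467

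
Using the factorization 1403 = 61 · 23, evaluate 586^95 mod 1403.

Mod 61: 586 ≡ 37; by Fermat, exponent reduces to 95 mod 60 = 35; 37^35 ≡ 50 (mod 61).
Mod 23: 586 ≡ 11; by Fermat, exponent reduces to 95 mod 22 = 7; 11^7 ≡ 7 (mod 23).
Combine by CRT: x ≡ 50 (mod 61), x ≡ 7 (mod 23) ⇒ x ≡ 904 (mod 1403).

904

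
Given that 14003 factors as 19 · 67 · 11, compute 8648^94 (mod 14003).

Mod 19: 8648 ≡ 3; by Fermat, exponent reduces to 94 mod 18 = 4; 3^4 ≡ 5 (mod 19).
Mod 67: 8648 ≡ 5; by Fermat, exponent reduces to 94 mod 66 = 28; 5^28 ≡ 14 (mod 67).
Mod 11: 8648 ≡ 2; by Fermat, exponent reduces to 94 mod 10 = 4; 2^4 ≡ 5 (mod 11).
Combine by CRT: x ≡ 5 (mod 19), x ≡ 14 (mod 67), x ≡ 5 (mod 11) ⇒ x ≡ 8992 (mod 14003).

8992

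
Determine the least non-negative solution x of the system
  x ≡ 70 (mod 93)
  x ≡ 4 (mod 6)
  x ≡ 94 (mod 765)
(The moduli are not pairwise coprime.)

gcd(93, 6) = 3 and 3 | (4 − 70), so the pair is consistent; merging gives x ≡ 70 (mod 186), where 186 = lcm(93, 6).
gcd(186, 765) = 3 and 3 | (94 − 70), so the pair is consistent; merging gives x ≡ 39874 (mod 47430), where 47430 = lcm(186, 765).
The solution is unique modulo lcm(93, 6, 765) = 47430.

39874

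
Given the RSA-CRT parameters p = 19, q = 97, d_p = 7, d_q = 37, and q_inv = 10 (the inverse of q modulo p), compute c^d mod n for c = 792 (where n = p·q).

m₁ = c^(d_p) mod p: c ≡ 13 (mod 19), and 13^7 mod 19 = 10.
m₂ = c^(d_q) mod q: c ≡ 16 (mod 97), and 16^37 mod 97 = 16.
h = q_inv·(m₁ − m₂) mod p = 10·(10 − 16) mod 19 = 16.
m = m₂ + h·q = 16 + 16·97 = 1568.

1568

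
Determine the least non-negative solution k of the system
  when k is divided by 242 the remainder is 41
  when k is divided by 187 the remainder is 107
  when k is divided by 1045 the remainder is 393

Combine the congruences pairwise.
gcd(242, 187) = 11 and 11 | (107 − 41), so the pair is consistent; merging gives k ≡ 1977 (mod 4114), where 4114 = lcm(242, 187).
gcd(4114, 1045) = 11 and 11 | (393 − 1977), so the pair is consistent; merging gives k ≡ 100713 (mod 390830), where 390830 = lcm(4114, 1045).
The solution is unique modulo lcm(242, 187, 1045) = 390830.

100713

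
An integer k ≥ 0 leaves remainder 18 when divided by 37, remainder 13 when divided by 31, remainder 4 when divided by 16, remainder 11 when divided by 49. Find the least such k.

The moduli are pairwise coprime; N = 37·31·16·49 = 899248.
N/37 = 24304; 24304 ≡ 32 (mod 37); 32·22 ≡ 1, so inverse 22.
N/31 = 29008; 29008 ≡ 23 (mod 31); 23·27 ≡ 1, so inverse 27.
N/16 = 56203; 56203 ≡ 11 (mod 16); 11·3 ≡ 1, so inverse 3.
N/49 = 18352; 18352 ≡ 26 (mod 49); 26·17 ≡ 1, so inverse 17.
k ≡ 18·24304·22 + 13·29008·27 + 4·56203·3 + 11·18352·17 = 23912452.
23912452 mod 899248 = 532004.

532004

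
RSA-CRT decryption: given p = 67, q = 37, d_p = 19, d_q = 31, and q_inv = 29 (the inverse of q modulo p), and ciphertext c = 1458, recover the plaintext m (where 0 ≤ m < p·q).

1053

m₁ = c^(d_p) mod p: c ≡ 51 (mod 67), and 51^19 mod 67 = 48.
m₂ = c^(d_q) mod q: c ≡ 15 (mod 37), and 15^31 mod 37 = 17.
h = q_inv·(m₁ − m₂) mod p = 29·(48 − 17) mod 67 = 28.
m = m₂ + h·q = 17 + 28·37 = 1053.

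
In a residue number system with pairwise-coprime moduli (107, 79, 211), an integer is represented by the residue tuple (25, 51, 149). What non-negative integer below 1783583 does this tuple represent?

1054938

The moduli are pairwise coprime; N = 107·79·211 = 1783583.
N/107 = 16669; 16669 ≡ 84 (mod 107); 84·93 ≡ 1, so inverse 93.
N/79 = 22577; 22577 ≡ 62 (mod 79); 62·65 ≡ 1, so inverse 65.
N/211 = 8453; 8453 ≡ 13 (mod 211); 13·65 ≡ 1, so inverse 65.
x ≡ 25·16669·93 + 51·22577·65 + 149·8453·65 = 195465485.
195465485 mod 1783583 = 1054938.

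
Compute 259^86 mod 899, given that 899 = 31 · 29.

410

Mod 31: 259 ≡ 11; by Fermat, exponent reduces to 86 mod 30 = 26; 11^26 ≡ 7 (mod 31).
Mod 29: 259 ≡ 27; by Fermat, exponent reduces to 86 mod 28 = 2; 27^2 ≡ 4 (mod 29).
Combine by CRT: x ≡ 7 (mod 31), x ≡ 4 (mod 29) ⇒ x ≡ 410 (mod 899).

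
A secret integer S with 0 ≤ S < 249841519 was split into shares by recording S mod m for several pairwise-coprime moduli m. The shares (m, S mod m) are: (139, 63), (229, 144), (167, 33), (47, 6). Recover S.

79134987

Combine the congruences pairwise.
From S ≡ 63 (mod 139) write S = 63 + 139t. Substituting into S ≡ 144 (mod 229) gives 139t ≡ 81 (mod 229), and since 139⁻¹ ≡ 201 (mod 229), t ≡ 22. Hence S ≡ 63 + 139·22 = 3121 (mod 31831).
From S ≡ 3121 (mod 31831) write S = 3121 + 31831t. Substituting into S ≡ 33 (mod 167) gives 31831t ≡ 85 (mod 167), and since 101⁻¹ ≡ 43 (mod 167), t ≡ 148. Hence S ≡ 3121 + 31831·148 = 4714109 (mod 5315777).
From S ≡ 4714109 (mod 5315777) write S = 4714109 + 5315777t. Substituting into S ≡ 6 (mod 47) gives 5315777t ≡ 44 (mod 47), and since 30⁻¹ ≡ 11 (mod 47), t ≡ 14. Hence S ≡ 4714109 + 5315777·14 = 79134987 (mod 249841519).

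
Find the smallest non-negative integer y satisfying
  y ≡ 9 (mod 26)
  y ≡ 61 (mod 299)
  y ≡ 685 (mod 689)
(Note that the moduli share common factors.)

18599

gcd(26, 299) = 13 and 13 | (61 − 9), so the pair is consistent; merging gives y ≡ 61 (mod 598), where 598 = lcm(26, 299).
gcd(598, 689) = 13 and 13 | (685 − 61), so the pair is consistent; merging gives y ≡ 18599 (mod 31694), where 31694 = lcm(598, 689).
The solution is unique modulo lcm(26, 299, 689) = 31694.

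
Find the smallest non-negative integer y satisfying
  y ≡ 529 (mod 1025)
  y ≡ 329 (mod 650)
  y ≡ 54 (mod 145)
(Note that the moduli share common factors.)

gcd(1025, 650) = 25 and 25 | (329 − 529), so the pair is consistent; merging gives y ≡ 23079 (mod 26650), where 26650 = lcm(1025, 650).
gcd(26650, 145) = 5 and 5 | (54 − 23079), so the pair is consistent; merging gives y ≡ 769279 (mod 772850), where 772850 = lcm(26650, 145).
The solution is unique modulo lcm(1025, 650, 145) = 772850.

769279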